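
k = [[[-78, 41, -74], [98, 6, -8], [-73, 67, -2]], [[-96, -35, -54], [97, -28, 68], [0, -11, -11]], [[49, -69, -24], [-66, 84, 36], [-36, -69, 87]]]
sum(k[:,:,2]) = 18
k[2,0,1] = -69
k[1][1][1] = -28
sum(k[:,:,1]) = -14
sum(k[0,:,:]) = -23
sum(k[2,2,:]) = -18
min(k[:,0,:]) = -96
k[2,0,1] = -69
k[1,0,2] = -54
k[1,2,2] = -11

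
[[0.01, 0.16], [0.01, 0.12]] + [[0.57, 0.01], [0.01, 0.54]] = [[0.58, 0.17], [0.02, 0.66]]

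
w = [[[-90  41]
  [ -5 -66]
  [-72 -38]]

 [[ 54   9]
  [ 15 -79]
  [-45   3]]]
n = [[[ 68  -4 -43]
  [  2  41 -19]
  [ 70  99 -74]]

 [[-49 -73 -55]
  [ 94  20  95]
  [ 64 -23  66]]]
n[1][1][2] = 95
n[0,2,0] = 70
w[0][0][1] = 41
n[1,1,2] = 95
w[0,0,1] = 41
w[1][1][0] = 15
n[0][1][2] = -19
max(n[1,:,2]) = 95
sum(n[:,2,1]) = 76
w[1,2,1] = 3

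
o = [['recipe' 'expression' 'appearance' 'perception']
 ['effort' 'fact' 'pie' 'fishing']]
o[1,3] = 'fishing'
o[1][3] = 'fishing'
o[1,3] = 'fishing'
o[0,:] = ['recipe', 'expression', 'appearance', 'perception']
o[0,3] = 'perception'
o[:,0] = ['recipe', 'effort']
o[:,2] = ['appearance', 'pie']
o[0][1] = 'expression'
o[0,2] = 'appearance'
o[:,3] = ['perception', 'fishing']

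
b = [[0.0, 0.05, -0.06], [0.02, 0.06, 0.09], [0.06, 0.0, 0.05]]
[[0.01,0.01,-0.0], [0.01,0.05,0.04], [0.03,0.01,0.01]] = b @ [[0.61, 0.05, -0.11], [0.05, 0.48, 0.23], [-0.11, 0.23, 0.27]]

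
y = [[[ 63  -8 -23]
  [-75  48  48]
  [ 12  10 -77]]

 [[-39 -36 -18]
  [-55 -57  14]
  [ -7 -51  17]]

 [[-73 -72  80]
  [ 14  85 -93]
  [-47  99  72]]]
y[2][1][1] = 85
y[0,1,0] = -75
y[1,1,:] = [-55, -57, 14]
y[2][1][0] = 14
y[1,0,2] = -18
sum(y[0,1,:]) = 21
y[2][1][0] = 14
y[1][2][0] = -7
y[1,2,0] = -7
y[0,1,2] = 48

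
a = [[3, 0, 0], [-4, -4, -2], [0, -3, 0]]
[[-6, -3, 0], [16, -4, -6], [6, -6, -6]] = a @[[-2, -1, 0], [-2, 2, 2], [0, 0, -1]]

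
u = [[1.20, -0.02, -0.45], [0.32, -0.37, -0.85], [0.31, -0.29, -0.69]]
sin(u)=[[0.96, -0.02, -0.37], [0.26, -0.31, -0.72], [0.25, -0.25, -0.58]]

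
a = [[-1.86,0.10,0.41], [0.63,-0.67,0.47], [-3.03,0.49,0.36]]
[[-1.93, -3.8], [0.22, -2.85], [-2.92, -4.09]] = a @ [[0.97, 1.25], [0.32, 2.47], [-0.38, -4.21]]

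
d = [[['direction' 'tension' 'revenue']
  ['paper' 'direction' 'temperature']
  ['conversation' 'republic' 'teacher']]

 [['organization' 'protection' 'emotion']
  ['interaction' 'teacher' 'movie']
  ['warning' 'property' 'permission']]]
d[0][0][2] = 'revenue'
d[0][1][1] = 'direction'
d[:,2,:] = [['conversation', 'republic', 'teacher'], ['warning', 'property', 'permission']]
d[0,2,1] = 'republic'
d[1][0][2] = 'emotion'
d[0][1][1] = 'direction'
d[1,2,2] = 'permission'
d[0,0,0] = 'direction'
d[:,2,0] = ['conversation', 'warning']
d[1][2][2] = 'permission'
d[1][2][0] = 'warning'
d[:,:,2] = [['revenue', 'temperature', 'teacher'], ['emotion', 'movie', 'permission']]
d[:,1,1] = ['direction', 'teacher']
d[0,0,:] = ['direction', 'tension', 'revenue']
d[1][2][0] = 'warning'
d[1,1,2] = 'movie'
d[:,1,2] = ['temperature', 'movie']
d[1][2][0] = 'warning'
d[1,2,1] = 'property'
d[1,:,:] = [['organization', 'protection', 'emotion'], ['interaction', 'teacher', 'movie'], ['warning', 'property', 'permission']]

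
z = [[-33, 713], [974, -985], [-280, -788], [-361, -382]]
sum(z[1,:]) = -11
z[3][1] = -382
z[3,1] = -382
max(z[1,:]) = 974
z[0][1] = 713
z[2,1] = -788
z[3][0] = -361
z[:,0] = [-33, 974, -280, -361]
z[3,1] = -382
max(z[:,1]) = 713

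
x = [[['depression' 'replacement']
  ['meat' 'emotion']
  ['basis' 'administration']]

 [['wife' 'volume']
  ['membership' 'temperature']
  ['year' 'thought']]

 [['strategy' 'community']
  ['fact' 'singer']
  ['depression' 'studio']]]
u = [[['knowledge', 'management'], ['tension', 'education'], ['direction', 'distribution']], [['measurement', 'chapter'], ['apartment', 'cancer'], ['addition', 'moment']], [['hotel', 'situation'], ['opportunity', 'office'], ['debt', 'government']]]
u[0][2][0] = 'direction'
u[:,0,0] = ['knowledge', 'measurement', 'hotel']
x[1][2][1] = 'thought'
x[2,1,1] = 'singer'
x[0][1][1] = 'emotion'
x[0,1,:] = ['meat', 'emotion']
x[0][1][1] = 'emotion'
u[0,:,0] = ['knowledge', 'tension', 'direction']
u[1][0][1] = 'chapter'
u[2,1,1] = 'office'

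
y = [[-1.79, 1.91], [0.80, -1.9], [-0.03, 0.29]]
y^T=[[-1.79, 0.8, -0.03],  [1.91, -1.90, 0.29]]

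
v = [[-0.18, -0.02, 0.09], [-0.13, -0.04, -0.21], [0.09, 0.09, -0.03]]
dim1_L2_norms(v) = [0.2, 0.25, 0.13]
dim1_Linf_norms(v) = [0.18, 0.21, 0.09]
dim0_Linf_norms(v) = [0.18, 0.09, 0.21]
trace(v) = -0.25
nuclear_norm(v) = 0.55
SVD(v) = [[-0.4, 0.78, 0.48], [-0.86, -0.50, 0.09], [0.31, -0.38, 0.87]] @ diag([0.26145638723108544, 0.21814307188442092, 0.06822138788457124]) @ [[0.81, 0.27, 0.52],[-0.50, -0.14, 0.86],[-0.30, 0.95, -0.02]]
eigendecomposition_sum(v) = [[-0.20+0.00j,-0.04+0.00j,(0.05-0j)], [-0.02+0.00j,-0.01+0.00j,0.01-0.00j], [0.10-0.00j,(0.02-0j),-0.02+0.00j]] + [[(0.01+0.01j), 0.01-0.01j, 0.02+0.01j], [(-0.05-0.01j), (-0.02+0.06j), (-0.11-0.01j)], [(-0.01+0.03j), 0.03+0.01j, (-0+0.06j)]] + [[0.01-0.01j, 0.01+0.01j, 0.02-0.01j], [(-0.05+0.01j), (-0.02-0.06j), -0.11+0.01j], [-0.01-0.03j, 0.03-0.01j, -0.00-0.06j]]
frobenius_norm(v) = 0.35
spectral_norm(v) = 0.26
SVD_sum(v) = [[-0.09, -0.03, -0.05], [-0.18, -0.06, -0.12], [0.07, 0.02, 0.04]] + [[-0.08, -0.02, 0.15],[0.05, 0.01, -0.09],[0.04, 0.01, -0.07]] + [[-0.01, 0.03, -0.00], [-0.0, 0.01, -0.0], [-0.02, 0.06, -0.00]]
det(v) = -0.00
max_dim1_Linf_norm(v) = 0.21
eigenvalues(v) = [(-0.23+0j), (-0.01+0.13j), (-0.01-0.13j)]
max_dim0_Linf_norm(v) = 0.21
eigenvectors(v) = [[(-0.89+0j), (-0.19-0.11j), (-0.19+0.11j)], [(-0.11+0j), 0.86+0.00j, (0.86-0j)], [(0.45+0j), -0.00-0.47j, (-0+0.47j)]]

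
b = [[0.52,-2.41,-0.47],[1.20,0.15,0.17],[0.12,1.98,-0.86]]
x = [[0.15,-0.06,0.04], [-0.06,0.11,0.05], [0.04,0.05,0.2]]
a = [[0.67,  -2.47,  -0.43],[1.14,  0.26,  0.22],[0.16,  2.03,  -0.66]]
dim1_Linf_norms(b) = [2.41, 1.2, 1.98]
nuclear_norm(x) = 0.46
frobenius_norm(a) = 3.57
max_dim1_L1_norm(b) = 3.4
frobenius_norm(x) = 0.30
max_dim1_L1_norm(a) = 3.57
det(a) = -3.34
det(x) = 0.00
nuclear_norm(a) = 5.32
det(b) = -3.89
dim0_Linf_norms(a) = [1.14, 2.47, 0.66]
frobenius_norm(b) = 3.53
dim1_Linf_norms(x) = [0.15, 0.11, 0.2]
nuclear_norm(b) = 5.39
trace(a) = 0.27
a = x + b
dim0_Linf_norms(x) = [0.15, 0.11, 0.2]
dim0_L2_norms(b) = [1.31, 3.12, 0.99]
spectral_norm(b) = 3.14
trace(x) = 0.46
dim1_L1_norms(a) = [3.57, 1.62, 2.85]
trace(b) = -0.19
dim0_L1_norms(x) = [0.25, 0.22, 0.29]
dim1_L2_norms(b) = [2.51, 1.22, 2.16]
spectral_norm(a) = 3.23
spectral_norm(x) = 0.23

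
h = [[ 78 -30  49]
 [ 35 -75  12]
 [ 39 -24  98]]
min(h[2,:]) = -24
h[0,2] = 49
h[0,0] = 78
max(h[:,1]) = -24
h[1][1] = -75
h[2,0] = 39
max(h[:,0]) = 78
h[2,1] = -24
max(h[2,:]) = 98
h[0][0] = 78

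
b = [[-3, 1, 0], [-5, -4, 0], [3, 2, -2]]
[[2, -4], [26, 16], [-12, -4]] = b@[[-2, 0], [-4, -4], [-1, -2]]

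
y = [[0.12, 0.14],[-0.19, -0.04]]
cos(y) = [[1.01, -0.01],[0.01, 1.01]]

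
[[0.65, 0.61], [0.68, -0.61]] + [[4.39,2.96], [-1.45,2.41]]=[[5.04, 3.57], [-0.77, 1.80]]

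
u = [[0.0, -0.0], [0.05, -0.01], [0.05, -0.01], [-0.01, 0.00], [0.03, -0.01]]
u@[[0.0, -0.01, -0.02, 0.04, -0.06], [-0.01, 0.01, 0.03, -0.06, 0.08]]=[[0.00, 0.00, 0.00, 0.00, 0.0], [0.0, -0.0, -0.0, 0.0, -0.0], [0.0, -0.00, -0.00, 0.0, -0.0], [0.00, 0.00, 0.00, -0.00, 0.0], [0.00, -0.0, -0.00, 0.0, -0.0]]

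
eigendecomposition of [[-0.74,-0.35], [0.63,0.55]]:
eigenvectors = [[-0.87, 0.31], [0.5, -0.95]]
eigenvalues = [-0.54, 0.35]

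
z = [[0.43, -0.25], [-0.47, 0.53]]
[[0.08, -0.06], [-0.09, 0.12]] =z @ [[0.17, -0.02], [-0.02, 0.2]]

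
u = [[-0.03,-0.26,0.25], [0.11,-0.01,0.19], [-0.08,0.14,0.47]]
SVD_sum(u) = [[-0.02, -0.0, 0.25], [-0.01, -0.0, 0.18], [-0.04, -0.0, 0.47]] + [[0.02,-0.26,0.00], [0.0,-0.02,0.0], [-0.01,0.14,-0.0]] + [[-0.03, -0.00, -0.00],[0.12, 0.01, 0.01],[-0.03, -0.00, -0.0]]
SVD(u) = [[-0.45,-0.87,-0.2], [-0.32,-0.06,0.95], [-0.84,0.49,-0.25]] @ diag([0.5669579140146094, 0.29596606571950423, 0.13100691462179062]) @ [[0.08, 0.0, -1.00], [-0.07, 1.0, -0.0], [0.99, 0.07, 0.08]]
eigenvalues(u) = [(-0.04+0.2j), (-0.04-0.2j), (0.51+0j)]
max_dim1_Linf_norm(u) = 0.47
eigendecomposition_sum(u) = [[(-0.01+0.11j), (-0.15-0.04j), (0.07-0.01j)],[(0.06+0.02j), (-0.04+0.09j), (-0-0.04j)],[-0.02+0.00j, (-0-0.03j), 0.01+0.01j]] + [[-0.01-0.11j, -0.15+0.04j, (0.07+0.01j)], [0.06-0.02j, (-0.04-0.09j), (-0+0.04j)], [(-0.02-0j), (-0+0.03j), 0.01-0.01j]] + [[-0.01+0.00j, 0.04-0.00j, (0.12-0j)], [-0.02+0.00j, (0.06-0j), 0.19-0.00j], [-0.04+0.00j, (0.14-0j), 0.46-0.00j]]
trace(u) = 0.43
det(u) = 0.02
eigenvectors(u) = [[(0.84+0j), 0.84-0.00j, (0.23+0j)], [0.08-0.51j, (0.08+0.51j), 0.38+0.00j], [0.05+0.16j, 0.05-0.16j, 0.90+0.00j]]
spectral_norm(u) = 0.57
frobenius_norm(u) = 0.65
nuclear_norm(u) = 0.99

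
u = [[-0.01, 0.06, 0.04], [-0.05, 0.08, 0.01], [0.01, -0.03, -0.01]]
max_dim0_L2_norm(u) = 0.1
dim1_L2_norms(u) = [0.07, 0.09, 0.03]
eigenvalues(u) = [(0.03+0.02j), (0.03-0.02j), (0.01+0j)]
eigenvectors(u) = [[(0.68+0j), 0.68-0.00j, -0.67+0.00j], [0.62+0.19j, 0.62-0.19j, -0.55+0.00j], [(-0.34-0j), -0.34+0.00j, 0.49+0.00j]]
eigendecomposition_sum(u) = [[(0.01+0.08j), (0.03-0.05j), 0.04+0.06j], [(-0.02+0.07j), 0.04-0.03j, (0.02+0.06j)], [-0.00-0.04j, -0.02+0.02j, -0.02-0.03j]] + [[(0.01-0.08j), 0.03+0.05j, (0.04-0.06j)], [-0.02-0.07j, 0.04+0.03j, 0.02-0.06j], [-0.00+0.04j, (-0.02-0.02j), -0.02+0.03j]] + [[-0.02+0.00j, (-0-0j), -0.04+0.00j], [(-0.02+0j), (-0-0j), -0.04+0.00j], [0.02-0.00j, 0j, 0.03-0.00j]]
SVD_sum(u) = [[-0.03, 0.06, 0.02],[-0.04, 0.08, 0.03],[0.01, -0.03, -0.01]] + [[0.02,0.0,0.02], [-0.01,-0.0,-0.02], [-0.00,-0.0,-0.0]] + [[-0.0, -0.0, 0.0],  [-0.0, -0.0, 0.00],  [-0.00, -0.0, 0.0]]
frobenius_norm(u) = 0.12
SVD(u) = [[-0.57, 0.79, 0.23], [-0.78, -0.61, 0.18], [0.28, -0.08, 0.96]] @ diag([0.11929110157775505, 0.03412837730130212, 0.0022106440567602396]) @ [[0.4, -0.88, -0.28], [0.63, 0.04, 0.77], [-0.67, -0.48, 0.57]]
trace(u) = 0.06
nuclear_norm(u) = 0.16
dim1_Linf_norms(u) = [0.06, 0.08, 0.03]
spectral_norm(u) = 0.12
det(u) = 0.00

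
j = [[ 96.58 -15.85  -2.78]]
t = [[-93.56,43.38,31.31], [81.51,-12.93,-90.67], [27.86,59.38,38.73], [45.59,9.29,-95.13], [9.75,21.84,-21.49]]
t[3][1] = 9.29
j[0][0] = 96.58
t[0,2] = 31.31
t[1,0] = 81.51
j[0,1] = -15.85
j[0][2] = -2.78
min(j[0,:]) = -15.85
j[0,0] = 96.58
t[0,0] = -93.56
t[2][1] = 59.38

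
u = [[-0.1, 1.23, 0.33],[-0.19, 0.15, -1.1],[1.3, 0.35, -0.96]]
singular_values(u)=[1.77, 1.29, 0.92]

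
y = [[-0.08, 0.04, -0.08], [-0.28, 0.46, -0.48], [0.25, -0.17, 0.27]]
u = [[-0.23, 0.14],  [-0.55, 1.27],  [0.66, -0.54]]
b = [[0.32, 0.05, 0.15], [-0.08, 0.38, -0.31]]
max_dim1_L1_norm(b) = 0.77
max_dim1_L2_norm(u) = 1.38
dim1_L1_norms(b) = [0.52, 0.77]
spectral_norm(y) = 0.83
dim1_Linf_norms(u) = [0.23, 1.27, 0.66]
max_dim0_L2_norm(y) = 0.56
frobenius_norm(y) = 0.84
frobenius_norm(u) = 1.65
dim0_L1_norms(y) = [0.61, 0.67, 0.83]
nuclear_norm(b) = 0.84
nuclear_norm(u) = 1.97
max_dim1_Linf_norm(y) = 0.48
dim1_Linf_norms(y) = [0.08, 0.48, 0.27]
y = u @ b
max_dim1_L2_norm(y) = 0.72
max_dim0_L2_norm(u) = 1.39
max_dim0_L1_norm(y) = 0.83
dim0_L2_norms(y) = [0.38, 0.49, 0.56]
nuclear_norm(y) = 0.95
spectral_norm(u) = 1.61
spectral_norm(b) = 0.52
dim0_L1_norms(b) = [0.4, 0.43, 0.46]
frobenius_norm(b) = 0.61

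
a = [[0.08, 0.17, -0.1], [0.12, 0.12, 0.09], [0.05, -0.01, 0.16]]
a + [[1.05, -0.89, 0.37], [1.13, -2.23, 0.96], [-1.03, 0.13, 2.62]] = [[1.13,-0.72,0.27], [1.25,-2.11,1.05], [-0.98,0.12,2.78]]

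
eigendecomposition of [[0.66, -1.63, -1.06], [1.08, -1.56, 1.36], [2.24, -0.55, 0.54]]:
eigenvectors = [[(0.1+0.62j), 0.10-0.62j, (-0.48+0j)],[0.39-0.09j, (0.39+0.09j), (-0.82+0j)],[(0.67+0j), (0.67-0j), (0.31+0j)]]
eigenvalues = [(0.54+2.16j), (0.54-2.16j), (-1.45+0j)]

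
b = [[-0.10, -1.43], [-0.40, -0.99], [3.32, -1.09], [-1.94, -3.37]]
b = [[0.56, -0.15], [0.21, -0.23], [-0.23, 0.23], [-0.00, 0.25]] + [[-0.66, -1.28], [-0.61, -0.76], [3.55, -1.32], [-1.94, -3.62]]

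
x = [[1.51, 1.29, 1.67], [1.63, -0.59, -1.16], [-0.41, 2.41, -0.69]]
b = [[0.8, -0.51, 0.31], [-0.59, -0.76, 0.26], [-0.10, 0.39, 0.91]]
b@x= [[0.25, 2.08, 1.71], [-2.24, 0.31, -0.28], [0.11, 1.83, -1.25]]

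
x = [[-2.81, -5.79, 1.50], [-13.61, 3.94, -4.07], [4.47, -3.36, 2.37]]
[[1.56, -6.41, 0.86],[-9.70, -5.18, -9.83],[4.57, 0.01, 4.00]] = x@[[0.38, 0.63, 0.68],[-0.22, 0.78, -0.59],[0.9, -0.08, -0.43]]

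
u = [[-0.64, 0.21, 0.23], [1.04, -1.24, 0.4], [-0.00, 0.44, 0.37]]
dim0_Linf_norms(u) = [1.04, 1.24, 0.4]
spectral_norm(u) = 1.77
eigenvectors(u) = [[0.17, 0.62, 0.24],[-0.96, 0.71, 0.34],[0.22, -0.35, 0.91]]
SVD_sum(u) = [[-0.36,  0.4,  -0.08], [1.10,  -1.22,  0.23], [-0.18,  0.2,  -0.04]] + [[-0.01,  0.05,  0.28],[-0.00,  0.03,  0.16],[-0.01,  0.07,  0.43]] + [[-0.27, -0.24, 0.03], [-0.06, -0.05, 0.01], [0.19, 0.17, -0.02]]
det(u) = 0.43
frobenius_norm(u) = 1.90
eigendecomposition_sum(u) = [[-0.26, 0.22, -0.01], [1.47, -1.24, 0.08], [-0.34, 0.29, -0.02]] + [[-0.41, -0.04, 0.12], [-0.47, -0.05, 0.14], [0.23, 0.02, -0.07]] + [[0.03, 0.03, 0.12], [0.04, 0.05, 0.17], [0.11, 0.13, 0.46]]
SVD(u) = [[-0.31, -0.52, -0.8], [0.94, -0.30, -0.17], [-0.15, -0.8, 0.58]] @ diag([1.7662625755634809, 0.5432532108119941, 0.448879118590204]) @ [[0.66, -0.73, 0.14], [0.03, -0.16, -0.99], [0.75, 0.66, -0.09]]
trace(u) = -1.51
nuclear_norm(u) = 2.76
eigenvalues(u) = [-1.52, -0.53, 0.54]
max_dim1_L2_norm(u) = 1.67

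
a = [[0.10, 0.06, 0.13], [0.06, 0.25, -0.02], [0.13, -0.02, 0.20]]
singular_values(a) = [0.3, 0.26, 0.0]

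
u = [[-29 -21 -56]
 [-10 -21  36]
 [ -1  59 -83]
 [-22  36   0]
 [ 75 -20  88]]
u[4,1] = -20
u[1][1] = -21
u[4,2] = 88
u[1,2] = 36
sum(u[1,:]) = 5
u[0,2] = -56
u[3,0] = -22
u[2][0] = -1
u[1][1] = -21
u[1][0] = -10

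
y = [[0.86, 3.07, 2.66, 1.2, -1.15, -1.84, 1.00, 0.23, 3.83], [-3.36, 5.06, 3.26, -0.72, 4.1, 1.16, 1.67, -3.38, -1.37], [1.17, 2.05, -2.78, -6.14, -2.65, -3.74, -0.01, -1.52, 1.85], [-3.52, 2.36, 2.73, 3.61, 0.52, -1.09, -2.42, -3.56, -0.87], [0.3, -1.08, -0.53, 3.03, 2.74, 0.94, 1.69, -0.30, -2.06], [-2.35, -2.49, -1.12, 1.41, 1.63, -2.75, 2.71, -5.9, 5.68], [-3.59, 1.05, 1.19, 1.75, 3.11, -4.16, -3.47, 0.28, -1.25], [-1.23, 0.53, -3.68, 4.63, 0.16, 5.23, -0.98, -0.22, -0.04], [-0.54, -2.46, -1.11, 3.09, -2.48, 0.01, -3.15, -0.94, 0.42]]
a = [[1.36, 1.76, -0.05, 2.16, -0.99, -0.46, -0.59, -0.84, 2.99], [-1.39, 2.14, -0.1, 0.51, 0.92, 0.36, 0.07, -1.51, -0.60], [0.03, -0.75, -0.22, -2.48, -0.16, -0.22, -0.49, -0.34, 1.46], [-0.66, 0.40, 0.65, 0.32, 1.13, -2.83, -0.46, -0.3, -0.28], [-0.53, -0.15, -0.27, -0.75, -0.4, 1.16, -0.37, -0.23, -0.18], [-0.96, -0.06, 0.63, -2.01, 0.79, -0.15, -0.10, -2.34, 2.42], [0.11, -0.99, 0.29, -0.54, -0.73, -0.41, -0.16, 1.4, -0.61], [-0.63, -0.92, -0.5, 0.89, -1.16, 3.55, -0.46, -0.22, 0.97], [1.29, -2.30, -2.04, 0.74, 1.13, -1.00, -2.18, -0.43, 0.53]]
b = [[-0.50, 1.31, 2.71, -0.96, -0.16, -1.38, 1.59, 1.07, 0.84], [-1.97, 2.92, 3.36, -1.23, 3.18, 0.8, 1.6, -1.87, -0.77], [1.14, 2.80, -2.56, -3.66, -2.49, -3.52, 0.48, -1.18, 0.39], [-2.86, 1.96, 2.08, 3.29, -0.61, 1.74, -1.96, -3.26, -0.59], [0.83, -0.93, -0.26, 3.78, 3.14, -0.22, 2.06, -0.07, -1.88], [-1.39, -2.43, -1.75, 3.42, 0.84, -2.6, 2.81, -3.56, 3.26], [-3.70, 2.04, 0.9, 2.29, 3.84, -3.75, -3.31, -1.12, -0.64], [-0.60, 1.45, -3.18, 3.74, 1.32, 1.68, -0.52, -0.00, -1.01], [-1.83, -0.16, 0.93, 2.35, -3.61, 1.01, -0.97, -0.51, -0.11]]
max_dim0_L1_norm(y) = 25.58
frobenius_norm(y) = 23.30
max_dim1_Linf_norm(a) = 3.55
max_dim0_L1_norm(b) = 24.72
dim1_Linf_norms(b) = [2.71, 3.36, 3.66, 3.29, 3.78, 3.56, 3.84, 3.74, 3.61]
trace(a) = 3.20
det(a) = 0.51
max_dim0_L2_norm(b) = 8.8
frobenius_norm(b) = 19.28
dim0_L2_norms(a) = [2.74, 3.94, 2.33, 4.17, 2.66, 4.85, 2.44, 3.3, 4.36]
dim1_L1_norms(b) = [10.52, 17.7, 18.22, 18.35, 13.17, 22.06, 21.59, 13.5, 11.48]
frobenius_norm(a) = 10.60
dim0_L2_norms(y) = [6.79, 7.72, 7.11, 9.89, 7.17, 8.54, 6.54, 7.9, 7.68]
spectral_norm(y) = 12.56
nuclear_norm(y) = 60.05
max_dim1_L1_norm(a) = 11.64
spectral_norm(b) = 10.88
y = b + a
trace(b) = 0.27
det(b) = 745821.63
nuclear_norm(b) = 50.73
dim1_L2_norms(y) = [6.25, 9.07, 8.82, 7.69, 5.13, 9.98, 7.69, 8.07, 5.85]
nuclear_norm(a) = 25.81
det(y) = -768081.73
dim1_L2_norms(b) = [4.07, 6.53, 7.03, 6.74, 5.8, 7.83, 8.08, 5.69, 5.0]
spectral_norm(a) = 5.27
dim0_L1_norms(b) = [14.82, 16.0, 17.73, 24.72, 19.19, 16.7, 15.3, 12.64, 9.49]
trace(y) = 3.47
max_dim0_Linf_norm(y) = 6.14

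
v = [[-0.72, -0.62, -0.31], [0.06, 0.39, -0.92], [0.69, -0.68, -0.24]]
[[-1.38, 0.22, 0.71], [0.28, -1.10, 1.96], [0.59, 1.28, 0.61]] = v@[[1.42,0.66,0.03], [0.56,-1.44,-0.10], [0.03,0.63,-2.17]]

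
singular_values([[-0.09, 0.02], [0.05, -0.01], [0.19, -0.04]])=[0.22, 0.0]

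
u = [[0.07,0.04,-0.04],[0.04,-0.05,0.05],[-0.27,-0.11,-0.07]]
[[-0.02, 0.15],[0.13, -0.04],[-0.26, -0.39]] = u @ [[0.86, 1.12], [-0.63, 1.15], [1.32, -0.53]]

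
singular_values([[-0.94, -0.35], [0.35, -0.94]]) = [1.0, 1.0]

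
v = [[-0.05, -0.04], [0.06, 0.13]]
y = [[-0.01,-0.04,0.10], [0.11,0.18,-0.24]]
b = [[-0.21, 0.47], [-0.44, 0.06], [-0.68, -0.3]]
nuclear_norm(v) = 0.18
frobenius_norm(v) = 0.16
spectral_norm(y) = 0.34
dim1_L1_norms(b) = [0.68, 0.5, 0.98]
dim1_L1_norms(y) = [0.15, 0.53]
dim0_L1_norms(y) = [0.12, 0.22, 0.34]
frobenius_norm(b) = 1.01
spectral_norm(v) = 0.15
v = y @ b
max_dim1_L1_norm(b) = 0.98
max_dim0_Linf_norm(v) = 0.13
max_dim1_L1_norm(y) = 0.53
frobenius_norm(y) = 0.34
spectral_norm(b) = 0.85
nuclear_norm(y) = 0.37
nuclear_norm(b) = 1.39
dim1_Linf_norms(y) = [0.1, 0.24]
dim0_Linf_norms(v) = [0.06, 0.13]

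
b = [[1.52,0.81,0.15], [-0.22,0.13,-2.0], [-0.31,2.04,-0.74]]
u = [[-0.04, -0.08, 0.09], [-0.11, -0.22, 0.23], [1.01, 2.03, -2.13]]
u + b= [[1.48, 0.73, 0.24], [-0.33, -0.09, -1.77], [0.7, 4.07, -2.87]]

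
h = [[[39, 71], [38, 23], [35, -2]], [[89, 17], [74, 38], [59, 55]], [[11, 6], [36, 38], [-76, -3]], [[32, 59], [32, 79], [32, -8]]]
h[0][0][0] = 39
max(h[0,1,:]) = 38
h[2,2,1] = -3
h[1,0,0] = 89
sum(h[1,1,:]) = 112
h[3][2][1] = -8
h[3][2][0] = 32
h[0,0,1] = 71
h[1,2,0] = 59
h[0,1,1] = 23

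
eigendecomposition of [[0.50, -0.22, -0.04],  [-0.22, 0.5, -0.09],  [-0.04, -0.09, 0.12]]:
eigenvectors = [[-0.70, 0.67, 0.26], [0.71, 0.62, 0.33], [-0.06, -0.41, 0.91]]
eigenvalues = [0.72, 0.32, 0.08]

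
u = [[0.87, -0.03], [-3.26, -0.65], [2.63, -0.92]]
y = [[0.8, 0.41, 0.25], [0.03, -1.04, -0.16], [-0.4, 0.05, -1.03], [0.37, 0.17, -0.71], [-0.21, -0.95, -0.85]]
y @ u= [[0.02, -0.52],[3.00, 0.82],[-3.22, 0.93],[-2.10, 0.53],[0.68, 1.41]]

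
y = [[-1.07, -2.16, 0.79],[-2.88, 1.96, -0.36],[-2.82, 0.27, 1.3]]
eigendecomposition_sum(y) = [[-1.66,-0.9,0.29], [-1.28,-0.69,0.22], [-1.26,-0.68,0.22]] + [[0.59, -1.46, 0.71], [-1.57, 3.91, -1.90], [-1.49, 3.71, -1.80]] + [[0.00,0.20,-0.21], [-0.03,-1.26,1.31], [-0.07,-2.76,2.88]]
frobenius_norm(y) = 5.33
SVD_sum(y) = [[-0.39,0.14,0.06], [-3.05,1.06,0.50], [-2.72,0.95,0.44]] + [[-0.58, -2.16, 1.06], [0.28, 1.04, -0.51], [-0.23, -0.86, 0.42]] + [[-0.10, -0.14, -0.34], [-0.11, -0.14, -0.34], [0.13, 0.18, 0.43]]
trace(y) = 2.19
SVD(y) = [[-0.09,0.85,-0.52], [-0.74,-0.41,-0.53], [-0.66,0.34,0.67]] @ diag([4.402549216077309, 2.9157523711300715, 0.7290051510561806]) @ [[0.93,-0.32,-0.15], [-0.23,-0.87,0.43], [0.27,0.37,0.89]]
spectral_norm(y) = 4.40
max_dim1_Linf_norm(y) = 2.88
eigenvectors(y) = [[0.68, 0.26, -0.07], [0.52, -0.7, 0.41], [0.52, -0.66, 0.91]]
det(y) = -9.36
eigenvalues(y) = [-2.13, 2.7, 1.63]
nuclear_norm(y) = 8.05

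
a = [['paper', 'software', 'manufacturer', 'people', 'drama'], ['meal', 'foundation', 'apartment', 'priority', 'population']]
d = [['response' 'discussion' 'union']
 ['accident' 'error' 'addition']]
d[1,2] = 'addition'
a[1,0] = 'meal'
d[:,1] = ['discussion', 'error']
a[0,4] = 'drama'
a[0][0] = 'paper'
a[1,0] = 'meal'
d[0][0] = 'response'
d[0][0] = 'response'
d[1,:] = ['accident', 'error', 'addition']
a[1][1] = 'foundation'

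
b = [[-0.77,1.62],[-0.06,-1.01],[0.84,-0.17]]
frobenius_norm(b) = 2.23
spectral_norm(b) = 2.07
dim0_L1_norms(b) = [1.67, 2.8]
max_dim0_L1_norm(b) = 2.8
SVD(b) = [[0.87, 0.05],[-0.43, 0.56],[-0.24, -0.83]] @ diag([2.066206828907465, 0.8404102213658265]) @ [[-0.41, 0.91], [-0.91, -0.41]]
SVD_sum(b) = [[-0.73, 1.64], [0.37, -0.82], [0.20, -0.46]] + [[-0.04, -0.02], [-0.43, -0.19], [0.64, 0.29]]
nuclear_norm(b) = 2.91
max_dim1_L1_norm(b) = 2.39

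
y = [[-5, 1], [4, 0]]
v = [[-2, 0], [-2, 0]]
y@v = [[8, 0], [-8, 0]]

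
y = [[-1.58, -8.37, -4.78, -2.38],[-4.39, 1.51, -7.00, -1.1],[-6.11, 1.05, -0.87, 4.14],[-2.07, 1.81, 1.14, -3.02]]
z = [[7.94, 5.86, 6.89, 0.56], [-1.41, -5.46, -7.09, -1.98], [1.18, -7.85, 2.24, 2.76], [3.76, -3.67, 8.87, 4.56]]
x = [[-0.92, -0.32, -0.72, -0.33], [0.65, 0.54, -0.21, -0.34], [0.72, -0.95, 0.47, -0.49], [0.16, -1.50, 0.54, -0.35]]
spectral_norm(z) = 16.51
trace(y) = -3.96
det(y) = 1943.68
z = x @ y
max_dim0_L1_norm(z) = 25.09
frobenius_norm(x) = 2.65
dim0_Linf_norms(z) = [7.94, 7.85, 8.87, 4.56]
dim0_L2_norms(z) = [8.98, 11.8, 13.47, 5.71]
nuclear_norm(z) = 32.85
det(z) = 15.50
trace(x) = -0.26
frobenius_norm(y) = 15.72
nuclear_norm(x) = 4.29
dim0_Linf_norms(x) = [0.92, 1.5, 0.72, 0.49]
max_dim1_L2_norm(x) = 1.64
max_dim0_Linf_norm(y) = 8.37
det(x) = 0.01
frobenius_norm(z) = 20.83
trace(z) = 9.28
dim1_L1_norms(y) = [17.11, 14.0, 12.17, 8.04]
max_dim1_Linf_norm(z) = 8.87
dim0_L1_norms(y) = [14.15, 12.74, 13.79, 10.64]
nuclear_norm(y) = 29.14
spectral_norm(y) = 11.08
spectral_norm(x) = 2.09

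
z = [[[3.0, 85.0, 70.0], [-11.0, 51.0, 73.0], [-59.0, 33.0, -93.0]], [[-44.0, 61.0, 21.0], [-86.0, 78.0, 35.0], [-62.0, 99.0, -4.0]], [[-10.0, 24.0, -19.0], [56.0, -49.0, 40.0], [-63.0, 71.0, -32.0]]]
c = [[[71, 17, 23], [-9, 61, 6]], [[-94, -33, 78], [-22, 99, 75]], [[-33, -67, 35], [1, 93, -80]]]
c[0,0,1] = 17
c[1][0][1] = -33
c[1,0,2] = 78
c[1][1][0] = -22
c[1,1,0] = -22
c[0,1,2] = 6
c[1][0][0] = -94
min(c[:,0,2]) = 23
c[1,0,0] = -94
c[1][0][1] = -33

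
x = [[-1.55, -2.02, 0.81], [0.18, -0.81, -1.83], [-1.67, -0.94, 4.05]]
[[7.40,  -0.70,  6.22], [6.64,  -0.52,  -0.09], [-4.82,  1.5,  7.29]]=x @ [[-4.8, 3.38, -0.03], [-1.38, -1.7, -2.58], [-3.49, 1.37, 1.19]]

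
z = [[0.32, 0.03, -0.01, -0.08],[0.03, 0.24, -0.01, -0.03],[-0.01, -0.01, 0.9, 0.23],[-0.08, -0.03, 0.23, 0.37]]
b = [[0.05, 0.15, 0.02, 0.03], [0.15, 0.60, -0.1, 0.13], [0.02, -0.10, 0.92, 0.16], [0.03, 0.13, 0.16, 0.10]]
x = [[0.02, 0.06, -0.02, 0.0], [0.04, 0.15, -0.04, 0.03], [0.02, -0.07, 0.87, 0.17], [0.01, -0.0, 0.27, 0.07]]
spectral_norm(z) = 0.99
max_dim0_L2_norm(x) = 0.91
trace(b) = 1.67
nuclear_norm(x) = 1.12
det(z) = 0.02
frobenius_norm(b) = 1.17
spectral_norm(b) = 0.97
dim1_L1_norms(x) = [0.1, 0.26, 1.13, 0.35]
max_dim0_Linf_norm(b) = 0.92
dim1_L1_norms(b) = [0.25, 0.98, 1.2, 0.42]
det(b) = 0.00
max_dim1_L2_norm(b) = 0.94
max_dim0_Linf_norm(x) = 0.87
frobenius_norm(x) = 0.95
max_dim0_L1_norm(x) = 1.2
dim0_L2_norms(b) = [0.16, 0.64, 0.94, 0.23]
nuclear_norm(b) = 1.67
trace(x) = 1.11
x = z @ b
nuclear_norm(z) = 1.83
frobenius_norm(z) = 1.11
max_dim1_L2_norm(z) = 0.93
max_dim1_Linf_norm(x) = 0.87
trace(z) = 1.83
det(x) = 0.00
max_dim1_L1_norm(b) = 1.2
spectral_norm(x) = 0.93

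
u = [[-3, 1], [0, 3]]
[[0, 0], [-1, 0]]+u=[[-3, 1], [-1, 3]]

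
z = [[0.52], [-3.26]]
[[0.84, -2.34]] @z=[[8.07]]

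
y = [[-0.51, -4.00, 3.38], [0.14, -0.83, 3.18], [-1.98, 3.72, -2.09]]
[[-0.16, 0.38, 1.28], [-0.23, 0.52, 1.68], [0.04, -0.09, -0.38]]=y@[[0.01, -0.03, -0.08],[-0.03, 0.06, 0.18],[-0.08, 0.18, 0.58]]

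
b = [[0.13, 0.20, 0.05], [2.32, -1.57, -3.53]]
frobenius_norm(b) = 4.51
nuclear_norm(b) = 4.75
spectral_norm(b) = 4.51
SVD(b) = [[-0.01, 1.0], [1.00, 0.01]] @ diag([4.5066575291358095, 0.24007897676290513]) @ [[0.51, -0.35, -0.78], [0.63, 0.77, 0.07]]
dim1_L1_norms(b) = [0.38, 7.42]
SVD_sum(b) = [[-0.02, 0.01, 0.03], [2.32, -1.57, -3.53]] + [[0.15, 0.19, 0.02], [0.00, 0.0, 0.0]]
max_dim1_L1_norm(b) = 7.42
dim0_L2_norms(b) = [2.32, 1.58, 3.53]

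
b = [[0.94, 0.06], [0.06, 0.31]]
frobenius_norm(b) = 0.99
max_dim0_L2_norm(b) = 0.94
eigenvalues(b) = [0.95, 0.3]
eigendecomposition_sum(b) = [[0.94, 0.09], [0.09, 0.01]] + [[0.00, -0.03], [-0.03, 0.30]]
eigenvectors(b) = [[1.00, -0.09], [0.09, 1.0]]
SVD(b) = [[-1.00, -0.09], [-0.09, 1.0]] @ diag([0.9456633748964791, 0.3043366251035208]) @ [[-1.00,-0.09], [-0.09,1.00]]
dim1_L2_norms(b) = [0.94, 0.32]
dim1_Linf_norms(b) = [0.94, 0.31]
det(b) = 0.29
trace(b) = 1.25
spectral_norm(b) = 0.95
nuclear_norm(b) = 1.25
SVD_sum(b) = [[0.94, 0.09], [0.09, 0.01]] + [[0.0,-0.03],[-0.03,0.3]]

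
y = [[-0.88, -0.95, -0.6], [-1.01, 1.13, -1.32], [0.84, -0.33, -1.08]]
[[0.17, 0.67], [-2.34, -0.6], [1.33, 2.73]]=y @ [[1.08,  1.19], [-1.15,  -0.99], [-0.04,  -1.30]]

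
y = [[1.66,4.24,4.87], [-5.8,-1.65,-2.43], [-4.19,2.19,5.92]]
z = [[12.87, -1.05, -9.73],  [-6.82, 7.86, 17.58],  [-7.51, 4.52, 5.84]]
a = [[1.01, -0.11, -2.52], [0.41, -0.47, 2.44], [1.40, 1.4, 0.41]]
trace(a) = 0.95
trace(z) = 26.57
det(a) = -7.11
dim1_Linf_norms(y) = [4.87, 5.8, 5.92]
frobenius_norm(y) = 12.00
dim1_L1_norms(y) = [10.77, 9.88, 12.3]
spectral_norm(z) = 26.79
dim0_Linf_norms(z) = [12.87, 7.86, 17.58]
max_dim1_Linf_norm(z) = 17.58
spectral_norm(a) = 3.55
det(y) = 85.85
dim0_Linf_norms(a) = [1.4, 1.4, 2.52]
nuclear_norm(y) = 18.01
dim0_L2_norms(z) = [16.39, 9.13, 20.92]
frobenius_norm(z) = 28.10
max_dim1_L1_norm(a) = 3.64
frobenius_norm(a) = 4.22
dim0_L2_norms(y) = [7.35, 5.05, 8.04]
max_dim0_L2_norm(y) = 8.04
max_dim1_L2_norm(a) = 2.72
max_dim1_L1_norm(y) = 12.3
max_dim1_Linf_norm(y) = 5.92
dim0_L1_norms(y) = [11.65, 8.08, 13.22]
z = a @ y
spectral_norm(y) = 9.36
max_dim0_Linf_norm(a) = 2.52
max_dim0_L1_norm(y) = 13.22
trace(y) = 5.93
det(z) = -609.51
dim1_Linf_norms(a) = [2.52, 2.44, 1.4]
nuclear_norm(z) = 37.63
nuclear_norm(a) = 6.59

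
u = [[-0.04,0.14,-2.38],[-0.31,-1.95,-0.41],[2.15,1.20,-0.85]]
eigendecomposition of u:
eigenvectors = [[(0.71+0j), (0.71-0j), (-0.4+0j)], [0.03+0.15j, 0.03-0.15j, 0.89+0.00j], [(0.16-0.67j), 0.16+0.67j, -0.23+0.00j]]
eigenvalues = [(-0.57+2.27j), (-0.57-2.27j), (-1.7+0j)]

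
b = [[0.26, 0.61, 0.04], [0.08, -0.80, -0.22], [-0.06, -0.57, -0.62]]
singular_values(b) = [1.27, 0.42, 0.24]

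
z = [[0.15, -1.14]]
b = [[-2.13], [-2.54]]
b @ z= [[-0.32, 2.43], [-0.38, 2.9]]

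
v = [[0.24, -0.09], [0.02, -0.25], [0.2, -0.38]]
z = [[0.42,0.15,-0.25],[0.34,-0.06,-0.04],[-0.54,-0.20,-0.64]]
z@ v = [[0.05,0.02], [0.07,-0.00], [-0.26,0.34]]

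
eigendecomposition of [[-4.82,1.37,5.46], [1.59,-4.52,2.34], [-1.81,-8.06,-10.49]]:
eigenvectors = [[-0.70+0.00j, -0.70-0.00j, (-0.86+0j)],[(-0.26+0.24j), -0.26-0.24j, 0.04+0.00j],[(0.19-0.59j), (0.19+0.59j), 0.51+0.00j]]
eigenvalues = [(-5.83+4.13j), (-5.83-4.13j), (-8.16+0j)]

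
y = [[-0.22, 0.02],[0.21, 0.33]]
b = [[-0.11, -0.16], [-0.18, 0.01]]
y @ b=[[0.02, 0.04], [-0.08, -0.03]]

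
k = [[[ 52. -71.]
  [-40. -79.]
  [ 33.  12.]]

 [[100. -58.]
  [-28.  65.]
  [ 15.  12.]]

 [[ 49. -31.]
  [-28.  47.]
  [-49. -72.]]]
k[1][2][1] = 12.0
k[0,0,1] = -71.0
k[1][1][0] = -28.0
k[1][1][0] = -28.0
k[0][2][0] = 33.0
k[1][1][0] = -28.0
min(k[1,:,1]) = -58.0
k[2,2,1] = -72.0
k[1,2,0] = 15.0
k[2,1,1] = 47.0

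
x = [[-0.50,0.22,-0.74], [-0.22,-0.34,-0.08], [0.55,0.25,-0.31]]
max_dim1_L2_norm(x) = 0.92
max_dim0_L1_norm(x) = 1.27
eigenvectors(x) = [[(0.74+0j), (0.74-0j), -0.37+0.00j], [(0.1+0.22j), 0.10-0.22j, 0.86+0.00j], [(-0.03-0.62j), -0.03+0.62j, (0.36+0j)]]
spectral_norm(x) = 0.93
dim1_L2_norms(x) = [0.92, 0.41, 0.68]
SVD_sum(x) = [[-0.54, 0.15, -0.72],[-0.08, 0.02, -0.11],[0.02, -0.01, 0.03]] + [[0.05, 0.04, -0.03], [-0.22, -0.16, 0.13], [0.49, 0.35, -0.29]] + [[-0.01, 0.03, 0.01], [0.08, -0.20, -0.11], [0.04, -0.10, -0.05]]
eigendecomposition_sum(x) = [[(-0.24+0.31j), 0.06+0.21j, -0.39-0.18j], [(-0.12-0.03j), -0.05+0.05j, 0.00-0.14j], [0.27+0.19j, 0.17-0.06j, (-0.14+0.33j)]] + [[(-0.24-0.31j),(0.06-0.21j),(-0.39+0.18j)],[-0.12+0.03j,-0.05-0.05j,0.14j],[(0.27-0.19j),0.17+0.06j,(-0.14-0.33j)]] + [[(-0.01+0j), (0.1-0j), 0.04-0.00j], [0.03-0.00j, (-0.23+0j), -0.08+0.00j], [0.01-0.00j, -0.10+0.00j, -0.03+0.00j]]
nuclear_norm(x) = 1.94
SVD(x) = [[-0.99, -0.10, 0.11], [-0.15, 0.41, -0.9], [0.04, -0.91, -0.42]] @ diag([0.9271501704051515, 0.738074932804976, 0.27044029855520607]) @ [[0.59, -0.17, 0.79],[-0.73, -0.53, 0.44],[-0.34, 0.83, 0.44]]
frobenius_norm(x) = 1.22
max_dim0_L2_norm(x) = 0.81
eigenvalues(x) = [(-0.44+0.69j), (-0.44-0.69j), (-0.28+0j)]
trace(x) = -1.15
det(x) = -0.19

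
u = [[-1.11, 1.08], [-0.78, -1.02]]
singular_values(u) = [1.57, 1.26]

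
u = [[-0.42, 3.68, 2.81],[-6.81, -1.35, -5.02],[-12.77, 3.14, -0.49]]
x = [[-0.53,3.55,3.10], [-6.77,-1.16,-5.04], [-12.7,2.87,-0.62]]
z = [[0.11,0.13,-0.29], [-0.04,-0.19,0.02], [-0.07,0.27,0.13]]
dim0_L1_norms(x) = [20.0, 7.58, 8.76]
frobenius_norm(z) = 0.50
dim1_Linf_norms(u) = [3.68, 6.81, 12.77]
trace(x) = -2.31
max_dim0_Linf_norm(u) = 12.77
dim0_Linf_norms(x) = [12.7, 3.55, 5.04]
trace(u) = -2.26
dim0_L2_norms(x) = [14.4, 4.71, 5.95]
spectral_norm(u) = 14.90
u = x + z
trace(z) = 0.05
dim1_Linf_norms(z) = [0.29, 0.19, 0.27]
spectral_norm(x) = 14.83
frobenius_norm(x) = 16.28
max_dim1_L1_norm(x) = 16.19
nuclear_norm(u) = 22.69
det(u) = 108.20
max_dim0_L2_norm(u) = 14.48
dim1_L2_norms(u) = [4.65, 8.57, 13.16]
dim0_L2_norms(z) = [0.14, 0.35, 0.32]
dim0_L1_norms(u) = [20.0, 8.17, 8.32]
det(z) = 0.00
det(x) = 98.38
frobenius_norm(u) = 16.38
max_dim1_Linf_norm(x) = 12.7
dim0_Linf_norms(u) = [12.77, 3.68, 5.02]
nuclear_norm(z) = 0.73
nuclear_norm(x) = 22.47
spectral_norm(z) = 0.36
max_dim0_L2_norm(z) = 0.35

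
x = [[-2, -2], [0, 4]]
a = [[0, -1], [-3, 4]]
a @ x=[[0, -4], [6, 22]]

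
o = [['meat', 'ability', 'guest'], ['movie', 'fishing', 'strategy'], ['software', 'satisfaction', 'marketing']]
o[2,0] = 'software'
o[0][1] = 'ability'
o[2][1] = 'satisfaction'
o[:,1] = ['ability', 'fishing', 'satisfaction']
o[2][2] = 'marketing'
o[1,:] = ['movie', 'fishing', 'strategy']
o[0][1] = 'ability'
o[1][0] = 'movie'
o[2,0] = 'software'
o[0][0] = 'meat'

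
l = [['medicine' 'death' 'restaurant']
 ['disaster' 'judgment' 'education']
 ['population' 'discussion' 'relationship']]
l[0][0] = 'medicine'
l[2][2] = 'relationship'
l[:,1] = ['death', 'judgment', 'discussion']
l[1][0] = 'disaster'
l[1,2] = 'education'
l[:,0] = ['medicine', 'disaster', 'population']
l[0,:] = ['medicine', 'death', 'restaurant']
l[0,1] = 'death'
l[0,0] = 'medicine'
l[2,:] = ['population', 'discussion', 'relationship']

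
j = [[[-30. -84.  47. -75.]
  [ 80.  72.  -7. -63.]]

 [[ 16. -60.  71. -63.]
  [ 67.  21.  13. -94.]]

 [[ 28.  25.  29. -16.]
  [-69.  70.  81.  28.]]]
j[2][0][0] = 28.0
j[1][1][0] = 67.0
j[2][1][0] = -69.0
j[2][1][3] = 28.0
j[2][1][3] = 28.0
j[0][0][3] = -75.0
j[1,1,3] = -94.0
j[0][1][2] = -7.0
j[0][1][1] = 72.0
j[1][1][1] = 21.0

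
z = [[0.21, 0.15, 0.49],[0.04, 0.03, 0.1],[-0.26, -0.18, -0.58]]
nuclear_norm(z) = 0.88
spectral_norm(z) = 0.87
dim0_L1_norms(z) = [0.51, 0.36, 1.17]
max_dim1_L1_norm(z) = 1.02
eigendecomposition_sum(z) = [[0.24, 0.16, 0.52], [0.05, 0.04, 0.11], [-0.28, -0.19, -0.60]] + [[-0.03, -0.01, -0.03], [-0.01, -0.01, -0.01], [0.02, 0.01, 0.02]] + [[0.00,-0.0,0.00],[-0.0,0.0,-0.00],[0.0,-0.0,0.0]]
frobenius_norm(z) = 0.87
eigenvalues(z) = [-0.32, -0.02, 0.0]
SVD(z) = [[-0.64, -0.64, 0.44], [-0.13, -0.47, -0.87], [0.76, -0.61, 0.22]] @ diag([0.8692183381662658, 0.007712366399195185, 7.162158033735691e-18]) @ [[-0.39, -0.27, -0.88], [0.9, 0.1, -0.43], [-0.21, 0.96, -0.21]]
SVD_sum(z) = [[0.21,  0.15,  0.49], [0.04,  0.03,  0.10], [-0.26,  -0.18,  -0.58]] + [[-0.0, -0.0, 0.0], [-0.00, -0.0, 0.0], [-0.0, -0.0, 0.00]] + [[-0.00,0.0,-0.00], [0.0,-0.0,0.00], [-0.00,0.00,-0.0]]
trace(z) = -0.34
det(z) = -0.00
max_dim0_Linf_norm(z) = 0.58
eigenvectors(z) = [[-0.65, -0.83, -0.21], [-0.14, -0.29, 0.96], [0.75, 0.48, -0.21]]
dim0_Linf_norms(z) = [0.26, 0.18, 0.58]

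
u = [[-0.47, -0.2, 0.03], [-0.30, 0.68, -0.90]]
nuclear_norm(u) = 1.68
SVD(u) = [[-0.02, 1.00],[1.00, 0.02]] @ diag([1.167407205973477, 0.5112342080115528]) @ [[-0.25, 0.59, -0.77], [-0.93, -0.36, 0.02]]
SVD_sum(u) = [[0.01, -0.01, 0.02], [-0.29, 0.68, -0.90]] + [[-0.48, -0.19, 0.01], [-0.01, -0.0, 0.00]]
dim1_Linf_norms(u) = [0.47, 0.9]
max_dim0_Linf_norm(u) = 0.9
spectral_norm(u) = 1.17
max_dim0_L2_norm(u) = 0.9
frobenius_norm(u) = 1.27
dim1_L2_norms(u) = [0.51, 1.17]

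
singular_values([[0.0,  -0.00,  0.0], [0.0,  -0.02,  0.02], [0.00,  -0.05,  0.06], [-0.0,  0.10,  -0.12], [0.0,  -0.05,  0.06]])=[0.19, 0.0, 0.0]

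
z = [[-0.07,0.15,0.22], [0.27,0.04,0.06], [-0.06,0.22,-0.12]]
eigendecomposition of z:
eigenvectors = [[-0.56+0.00j, -0.11-0.54j, -0.11+0.54j], [-0.76+0.00j, (-0.3+0.38j), -0.30-0.38j], [(-0.34+0j), (0.68+0j), 0.68-0.00j]]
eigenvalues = [(0.27+0j), (-0.21+0.17j), (-0.21-0.17j)]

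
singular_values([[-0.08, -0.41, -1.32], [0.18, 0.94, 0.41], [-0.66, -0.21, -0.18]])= [1.63, 0.74, 0.55]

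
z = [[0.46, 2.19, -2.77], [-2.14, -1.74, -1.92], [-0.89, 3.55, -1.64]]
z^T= [[0.46, -2.14, -0.89],[2.19, -1.74, 3.55],[-2.77, -1.92, -1.64]]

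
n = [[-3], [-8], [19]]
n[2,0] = 19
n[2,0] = 19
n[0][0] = -3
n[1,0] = -8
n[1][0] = -8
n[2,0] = 19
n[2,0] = 19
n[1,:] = [-8]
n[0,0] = -3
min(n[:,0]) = -8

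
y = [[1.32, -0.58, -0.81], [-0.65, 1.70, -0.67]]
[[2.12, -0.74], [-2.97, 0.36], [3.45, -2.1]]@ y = [[3.28,-2.49,-1.22], [-4.15,2.33,2.16], [5.92,-5.57,-1.39]]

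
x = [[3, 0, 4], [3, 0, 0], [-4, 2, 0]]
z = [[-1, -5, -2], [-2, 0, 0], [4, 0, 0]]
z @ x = [[-10, -4, -4], [-6, 0, -8], [12, 0, 16]]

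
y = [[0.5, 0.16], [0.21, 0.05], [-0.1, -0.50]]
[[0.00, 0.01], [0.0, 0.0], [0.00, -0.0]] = y@[[-0.0, 0.02],[0.00, -0.00]]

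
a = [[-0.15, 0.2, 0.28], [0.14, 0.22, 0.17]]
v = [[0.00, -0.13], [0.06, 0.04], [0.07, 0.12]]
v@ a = [[-0.02, -0.03, -0.02], [-0.0, 0.02, 0.02], [0.01, 0.04, 0.04]]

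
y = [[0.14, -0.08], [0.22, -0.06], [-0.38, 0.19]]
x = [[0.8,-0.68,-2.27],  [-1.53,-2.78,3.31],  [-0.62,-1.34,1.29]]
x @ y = [[0.82, -0.45], [-2.08, 0.92], [-0.87, 0.38]]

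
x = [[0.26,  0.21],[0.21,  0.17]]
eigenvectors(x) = [[0.78, -0.63], [0.63, 0.78]]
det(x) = 0.00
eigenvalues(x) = [0.43, 0.0]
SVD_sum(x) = [[0.26, 0.21], [0.21, 0.17]] + [[0.00, -0.00], [-0.0, 0.0]]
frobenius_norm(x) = 0.43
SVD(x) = [[-0.78, -0.63], [-0.63, 0.78]] @ diag([0.42976731594914525, 0.00023268405085470682]) @ [[-0.78, -0.63], [-0.63, 0.78]]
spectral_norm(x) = 0.43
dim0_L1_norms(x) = [0.47, 0.38]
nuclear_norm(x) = 0.43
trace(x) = 0.43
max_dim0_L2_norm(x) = 0.33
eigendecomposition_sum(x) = [[0.26, 0.21], [0.21, 0.17]] + [[0.00, -0.00],[-0.00, 0.0]]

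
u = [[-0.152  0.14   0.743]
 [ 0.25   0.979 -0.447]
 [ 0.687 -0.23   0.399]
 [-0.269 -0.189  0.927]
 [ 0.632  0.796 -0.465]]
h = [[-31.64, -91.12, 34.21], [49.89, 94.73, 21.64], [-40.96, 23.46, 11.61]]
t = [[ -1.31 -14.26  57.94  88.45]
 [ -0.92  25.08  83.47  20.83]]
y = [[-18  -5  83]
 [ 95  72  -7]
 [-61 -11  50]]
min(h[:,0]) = -40.96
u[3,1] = -0.189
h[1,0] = 49.89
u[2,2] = 0.399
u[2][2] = 0.399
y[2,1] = -11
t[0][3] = 88.45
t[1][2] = 83.47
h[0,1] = -91.12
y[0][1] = -5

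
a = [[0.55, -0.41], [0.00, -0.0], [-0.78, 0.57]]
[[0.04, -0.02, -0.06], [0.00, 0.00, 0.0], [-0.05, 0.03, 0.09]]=a @ [[0.07, -0.08, -0.06], [-0.0, -0.06, 0.07]]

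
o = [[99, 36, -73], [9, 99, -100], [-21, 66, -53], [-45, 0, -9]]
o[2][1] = 66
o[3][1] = 0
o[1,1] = 99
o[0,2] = -73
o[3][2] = -9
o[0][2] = -73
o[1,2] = -100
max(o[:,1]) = 99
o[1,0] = 9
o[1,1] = 99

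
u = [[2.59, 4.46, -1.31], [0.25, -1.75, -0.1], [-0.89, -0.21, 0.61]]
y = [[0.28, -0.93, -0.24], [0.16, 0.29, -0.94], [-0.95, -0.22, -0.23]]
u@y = [[2.68, -0.83, -4.51], [-0.12, -0.72, 1.61], [-0.86, 0.63, 0.27]]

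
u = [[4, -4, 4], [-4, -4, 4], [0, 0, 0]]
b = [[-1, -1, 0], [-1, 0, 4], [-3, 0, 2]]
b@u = [[0, 8, -8], [-4, 4, -4], [-12, 12, -12]]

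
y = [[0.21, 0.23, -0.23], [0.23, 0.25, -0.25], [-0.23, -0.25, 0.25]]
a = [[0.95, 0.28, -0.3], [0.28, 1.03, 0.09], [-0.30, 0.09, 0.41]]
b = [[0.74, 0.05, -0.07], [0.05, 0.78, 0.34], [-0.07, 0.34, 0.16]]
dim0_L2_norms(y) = [0.39, 0.42, 0.42]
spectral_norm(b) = 0.93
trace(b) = 1.68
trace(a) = 2.39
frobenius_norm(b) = 1.19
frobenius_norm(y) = 0.71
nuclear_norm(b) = 1.68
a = y + b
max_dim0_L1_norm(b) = 1.17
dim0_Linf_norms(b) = [0.74, 0.78, 0.34]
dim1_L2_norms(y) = [0.39, 0.42, 0.42]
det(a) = 0.25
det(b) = 0.00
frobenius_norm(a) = 1.58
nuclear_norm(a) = 2.39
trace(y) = 0.71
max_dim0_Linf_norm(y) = 0.25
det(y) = 0.00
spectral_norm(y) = 0.71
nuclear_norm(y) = 0.71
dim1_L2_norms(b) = [0.74, 0.85, 0.38]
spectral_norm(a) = 1.29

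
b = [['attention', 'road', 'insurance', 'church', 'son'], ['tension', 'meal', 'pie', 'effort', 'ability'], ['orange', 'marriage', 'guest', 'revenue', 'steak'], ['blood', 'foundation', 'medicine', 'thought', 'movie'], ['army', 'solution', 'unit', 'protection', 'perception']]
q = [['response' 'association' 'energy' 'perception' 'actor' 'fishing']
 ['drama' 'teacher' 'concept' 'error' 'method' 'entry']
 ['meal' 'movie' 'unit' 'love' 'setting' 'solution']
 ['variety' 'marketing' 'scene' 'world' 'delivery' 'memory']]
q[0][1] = 'association'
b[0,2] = 'insurance'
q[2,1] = 'movie'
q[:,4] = ['actor', 'method', 'setting', 'delivery']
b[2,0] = 'orange'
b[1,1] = 'meal'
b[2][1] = 'marriage'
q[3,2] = 'scene'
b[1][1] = 'meal'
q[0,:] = ['response', 'association', 'energy', 'perception', 'actor', 'fishing']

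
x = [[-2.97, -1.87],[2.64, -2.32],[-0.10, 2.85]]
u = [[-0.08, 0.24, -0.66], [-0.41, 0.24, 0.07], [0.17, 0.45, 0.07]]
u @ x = [[0.94, -2.29], [1.84, 0.41], [0.68, -1.16]]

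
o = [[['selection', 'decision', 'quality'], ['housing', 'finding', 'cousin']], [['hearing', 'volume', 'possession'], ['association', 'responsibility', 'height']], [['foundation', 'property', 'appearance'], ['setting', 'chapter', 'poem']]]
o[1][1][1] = 'responsibility'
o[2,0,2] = 'appearance'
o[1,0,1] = 'volume'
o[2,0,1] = 'property'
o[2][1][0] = 'setting'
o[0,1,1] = 'finding'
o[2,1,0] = 'setting'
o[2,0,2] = 'appearance'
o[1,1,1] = 'responsibility'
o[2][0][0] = 'foundation'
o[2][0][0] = 'foundation'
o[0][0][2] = 'quality'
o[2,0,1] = 'property'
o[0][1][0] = 'housing'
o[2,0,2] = 'appearance'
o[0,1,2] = 'cousin'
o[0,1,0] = 'housing'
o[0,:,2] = ['quality', 'cousin']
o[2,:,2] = ['appearance', 'poem']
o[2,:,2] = ['appearance', 'poem']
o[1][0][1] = 'volume'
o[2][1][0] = 'setting'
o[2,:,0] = ['foundation', 'setting']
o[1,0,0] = 'hearing'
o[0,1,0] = 'housing'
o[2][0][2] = 'appearance'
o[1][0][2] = 'possession'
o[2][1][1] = 'chapter'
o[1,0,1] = 'volume'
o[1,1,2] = 'height'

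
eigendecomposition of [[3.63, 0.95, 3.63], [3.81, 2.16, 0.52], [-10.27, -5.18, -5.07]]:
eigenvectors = [[0.26+0.43j, 0.26-0.43j, (-0.55+0j)],[(0.31-0.28j), (0.31+0.28j), 0.70+0.00j],[(-0.76+0j), (-0.76-0j), 0.45+0.00j]]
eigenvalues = [(0.61+3.88j), (0.61-3.88j), (-0.51+0j)]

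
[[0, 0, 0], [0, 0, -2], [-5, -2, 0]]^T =[[0, 0, -5], [0, 0, -2], [0, -2, 0]]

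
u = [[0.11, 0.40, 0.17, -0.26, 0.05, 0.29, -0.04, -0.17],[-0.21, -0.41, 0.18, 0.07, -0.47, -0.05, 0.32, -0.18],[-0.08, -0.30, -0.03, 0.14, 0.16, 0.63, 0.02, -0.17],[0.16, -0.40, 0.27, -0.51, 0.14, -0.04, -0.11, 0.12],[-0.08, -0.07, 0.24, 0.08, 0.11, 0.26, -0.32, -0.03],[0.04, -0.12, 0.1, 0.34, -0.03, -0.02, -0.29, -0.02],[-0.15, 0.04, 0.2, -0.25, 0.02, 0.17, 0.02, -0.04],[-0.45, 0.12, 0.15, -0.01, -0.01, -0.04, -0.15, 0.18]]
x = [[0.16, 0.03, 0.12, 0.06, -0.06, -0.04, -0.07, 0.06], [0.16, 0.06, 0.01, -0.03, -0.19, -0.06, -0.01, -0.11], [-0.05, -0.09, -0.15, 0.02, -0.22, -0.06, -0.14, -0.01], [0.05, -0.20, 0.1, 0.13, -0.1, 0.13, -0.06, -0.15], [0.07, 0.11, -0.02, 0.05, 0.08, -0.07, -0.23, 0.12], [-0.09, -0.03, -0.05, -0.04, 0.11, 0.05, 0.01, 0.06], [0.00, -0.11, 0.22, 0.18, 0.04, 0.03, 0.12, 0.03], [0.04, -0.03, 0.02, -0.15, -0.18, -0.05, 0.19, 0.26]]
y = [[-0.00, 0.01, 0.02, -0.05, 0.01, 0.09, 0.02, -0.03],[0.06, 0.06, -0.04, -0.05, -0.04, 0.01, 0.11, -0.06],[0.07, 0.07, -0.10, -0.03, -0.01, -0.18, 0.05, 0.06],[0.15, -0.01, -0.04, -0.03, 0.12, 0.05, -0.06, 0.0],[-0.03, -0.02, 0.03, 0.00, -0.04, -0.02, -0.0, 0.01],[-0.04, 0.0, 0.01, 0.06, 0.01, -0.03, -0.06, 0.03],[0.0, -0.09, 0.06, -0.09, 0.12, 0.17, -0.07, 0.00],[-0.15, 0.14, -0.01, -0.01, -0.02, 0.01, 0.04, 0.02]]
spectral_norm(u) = 0.88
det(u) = 0.00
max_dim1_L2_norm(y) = 0.26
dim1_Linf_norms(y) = [0.09, 0.11, 0.18, 0.15, 0.04, 0.06, 0.17, 0.15]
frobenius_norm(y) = 0.52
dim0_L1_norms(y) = [0.5, 0.4, 0.31, 0.32, 0.37, 0.56, 0.41, 0.21]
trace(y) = -0.19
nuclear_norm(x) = 2.04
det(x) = -0.00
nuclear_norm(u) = 4.20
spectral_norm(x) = 0.46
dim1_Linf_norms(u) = [0.4, 0.47, 0.63, 0.51, 0.32, 0.34, 0.25, 0.45]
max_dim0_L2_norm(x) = 0.39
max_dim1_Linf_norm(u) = 0.63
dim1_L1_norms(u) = [1.49, 1.89, 1.53, 1.75, 1.19, 0.96, 0.89, 1.11]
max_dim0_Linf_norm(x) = 0.26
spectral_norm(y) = 0.36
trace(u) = -0.55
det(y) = -0.00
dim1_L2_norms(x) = [0.24, 0.29, 0.32, 0.35, 0.31, 0.18, 0.33, 0.4]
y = x @ u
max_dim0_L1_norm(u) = 1.86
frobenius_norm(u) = 1.75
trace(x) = 0.71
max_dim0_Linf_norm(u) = 0.63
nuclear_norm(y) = 1.09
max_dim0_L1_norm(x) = 0.98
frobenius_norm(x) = 0.88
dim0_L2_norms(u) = [0.57, 0.78, 0.51, 0.73, 0.53, 0.76, 0.57, 0.37]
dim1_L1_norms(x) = [0.6, 0.63, 0.74, 0.92, 0.75, 0.44, 0.73, 0.92]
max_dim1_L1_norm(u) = 1.89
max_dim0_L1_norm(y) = 0.56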